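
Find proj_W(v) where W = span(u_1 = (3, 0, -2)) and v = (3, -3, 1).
proj_W(v) = (21/13, 0, -14/13)

Set up U = [u_1 | ... | u_1] ∈ R^(3×1). The projector onto W = col(U) is P = U (U^T U)^(-1) U^T.
Compute U^T U =
  [13],
and U^T v = (7).
Solve U^T U · c = U^T v for the coefficients: c = (7/13). The projection is proj_W(v) = U c.
Check: (v - proj_W(v)) · u_1 = 0  (should be 0).
Result: proj_W(v) = (21/13, 0, -14/13).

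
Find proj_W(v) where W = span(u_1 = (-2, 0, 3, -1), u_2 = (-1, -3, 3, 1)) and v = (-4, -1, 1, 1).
proj_W(v) = (-13/10, -9/10, 12/5, -1/5)

Set up U = [u_1 | ... | u_2] ∈ R^(4×2). The projector onto W = col(U) is P = U (U^T U)^(-1) U^T.
Compute U^T U =
  [14, 10]
  [10, 20],
and U^T v = (10, 11).
Solve U^T U · c = U^T v for the coefficients: c = (1/2, 3/10). The projection is proj_W(v) = U c.
Check: (v - proj_W(v)) · u_1 = 0  (should be 0).
Check: (v - proj_W(v)) · u_2 = 0  (should be 0).
Result: proj_W(v) = (-13/10, -9/10, 12/5, -1/5).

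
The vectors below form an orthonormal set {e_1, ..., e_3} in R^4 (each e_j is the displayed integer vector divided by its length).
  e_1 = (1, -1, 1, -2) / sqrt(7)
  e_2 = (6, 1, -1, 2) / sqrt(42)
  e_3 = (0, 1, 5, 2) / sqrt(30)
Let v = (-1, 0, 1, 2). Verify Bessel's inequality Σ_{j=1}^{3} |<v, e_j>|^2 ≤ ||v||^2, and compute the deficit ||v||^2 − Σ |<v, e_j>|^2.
Σ |<v, e_j>|^2 = 26/5; ||v||^2 = 6; deficit = 4/5

Write each e_j = u_j / sqrt(<u_j, u_j>) where u_j is the displayed integer vector. Then <v, e_j> = <v, u_j> / sqrt(<u_j, u_j>), so |<v, e_j>|^2 = <v, u_j>^2 / <u_j, u_j>.
Coefficients: <v, e_1> = -4/sqrt(7), <v, e_2> = -3/sqrt(42), <v, e_3> = 9/sqrt(30).
Square and sum: Σ |<v, e_j>|^2 = 26/5.
Compute ||v||^2 = v·v = 6.
Deficit = 6 − 26/5 = 4/5 ≥ 0, confirming Bessel's inequality. (The deficit equals ||v − Σ <v,e_j> e_j||^2, the squared distance from v to span{e_j}.)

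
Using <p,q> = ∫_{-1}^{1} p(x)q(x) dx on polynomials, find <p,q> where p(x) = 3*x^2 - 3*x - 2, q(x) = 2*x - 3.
<p,q> = 2

Expand the product: p(x)·q(x) = 6*x^3 - 15*x^2 + 5*x + 6.
∫_{-1}^{1} of each monomial x^k gives [2/(k+1) if k even, 0 if k odd]. Integrating term-by-term (or equivalently evaluating the antiderivative F(x) = 3*x^4/2 - 5*x^3 + 5*x^2/2 + 6*x at the endpoints):
  F(1) − F(−1) = 5 − (3) = 2.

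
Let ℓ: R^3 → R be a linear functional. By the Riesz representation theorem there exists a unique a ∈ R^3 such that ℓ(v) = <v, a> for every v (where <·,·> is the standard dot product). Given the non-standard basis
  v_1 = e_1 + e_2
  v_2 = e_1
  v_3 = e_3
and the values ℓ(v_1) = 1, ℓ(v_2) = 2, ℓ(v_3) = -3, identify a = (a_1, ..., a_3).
a = (2, -1, -3)

Write a = (a_1, ..., a_3) in the standard basis. For each basis vector v_i, ℓ(v_i) = <v_i, a> is a linear equation in the a_j's. Collect the n equations into a matrix system V a = ℓ, where row i of V is v_i (expressed in the standard basis). Since V is invertible (lower-triangular with 1s on the diagonal, up to permutation), solve by back-substitution:
  V =
[[1, 1, 0],
 [1, 0, 0],
 [0, 0, 1]]
  V a = (1, 2, -3)
Solving gives a = (2, -1, -3).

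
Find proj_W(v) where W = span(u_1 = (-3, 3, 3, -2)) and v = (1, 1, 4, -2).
proj_W(v) = (-48/31, 48/31, 48/31, -32/31)

Set up U = [u_1 | ... | u_1] ∈ R^(4×1). The projector onto W = col(U) is P = U (U^T U)^(-1) U^T.
Compute U^T U =
  [31],
and U^T v = (16).
Solve U^T U · c = U^T v for the coefficients: c = (16/31). The projection is proj_W(v) = U c.
Check: (v - proj_W(v)) · u_1 = 0  (should be 0).
Result: proj_W(v) = (-48/31, 48/31, 48/31, -32/31).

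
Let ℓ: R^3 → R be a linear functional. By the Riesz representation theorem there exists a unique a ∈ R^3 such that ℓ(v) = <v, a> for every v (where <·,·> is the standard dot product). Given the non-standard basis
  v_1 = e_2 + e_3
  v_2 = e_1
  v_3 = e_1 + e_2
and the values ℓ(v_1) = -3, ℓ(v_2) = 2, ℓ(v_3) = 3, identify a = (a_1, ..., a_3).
a = (2, 1, -4)

Write a = (a_1, ..., a_3) in the standard basis. For each basis vector v_i, ℓ(v_i) = <v_i, a> is a linear equation in the a_j's. Collect the n equations into a matrix system V a = ℓ, where row i of V is v_i (expressed in the standard basis). Since V is invertible (lower-triangular with 1s on the diagonal, up to permutation), solve by back-substitution:
  V =
[[0, 1, 1],
 [1, 0, 0],
 [1, 1, 0]]
  V a = (-3, 2, 3)
Solving gives a = (2, 1, -4).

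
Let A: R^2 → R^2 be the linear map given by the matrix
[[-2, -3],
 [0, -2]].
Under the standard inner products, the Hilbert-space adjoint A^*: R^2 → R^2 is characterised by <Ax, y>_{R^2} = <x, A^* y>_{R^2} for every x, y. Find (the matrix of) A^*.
A^* = A^T =
[[-2, 0],
 [-3, -2]]

For real matrices with standard dot products, the defining identity <Ax, y> = <x, A^* y> gives (Ax)^T y = x^T (A^*) y, i.e. x^T A^T y = x^T (A^*) y. Since this holds for all x, y, we must have A^* = A^T. Therefore
A^* =
[[-2, 0],
 [-3, -2]].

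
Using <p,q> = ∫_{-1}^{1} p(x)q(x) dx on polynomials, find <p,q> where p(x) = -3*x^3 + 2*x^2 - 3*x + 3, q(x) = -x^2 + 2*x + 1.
<p,q> = -28/15

Expand the product: p(x)·q(x) = 3*x^5 - 8*x^4 + 4*x^3 - 7*x^2 + 3*x + 3.
∫_{-1}^{1} of each monomial x^k gives [2/(k+1) if k even, 0 if k odd]. Integrating term-by-term (or equivalently evaluating the antiderivative F(x) = x^6/2 - 8*x^5/5 + x^4 - 7*x^3/3 + 3*x^2/2 + 3*x at the endpoints):
  F(1) − F(−1) = 31/15 − (59/15) = -28/15.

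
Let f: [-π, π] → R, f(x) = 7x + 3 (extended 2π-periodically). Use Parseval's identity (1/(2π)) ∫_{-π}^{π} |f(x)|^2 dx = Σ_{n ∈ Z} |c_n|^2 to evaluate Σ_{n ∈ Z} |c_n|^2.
Σ |c_n|^2 = 49π^2/3 + 9

Expand and integrate term by term over [-π, π]:
  ∫ (7x)^2 dx = 49·(2π^3/3); ∫ 2·7·(3)·x dx = 0 (odd integrand); ∫ 3^2 dx = 9·2π.
So (1/(2π)) ∫_{-π}^{π} (7x + 3)^2 dx = 49π^2/3 + 9 = 49π^2/3 + 9.
Parseval ⇒ Σ |c_n|^2 = 49π^2/3 + 9.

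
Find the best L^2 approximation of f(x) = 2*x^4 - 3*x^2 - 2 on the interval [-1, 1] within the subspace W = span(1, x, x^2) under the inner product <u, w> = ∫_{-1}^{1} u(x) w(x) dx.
g(x) = -9*x^2/7 - 76/35

The best approximation g ∈ W is the orthogonal projection of f onto W. Writing g = a_0 + a_1 x + a_2 x^2, the coefficients solve the normal equations G · a = b where
  G_{ij} = <φ_i, φ_j> and b_i = <f, φ_i>, with φ_0 = 1, φ_1 = x, φ_2 = x^2.
G =
  [2, 0, 2/3]
  [0, 2/3, 0]
  [2/3, 0, 2/5],
b = (-26/5, 0, -206/105).
Solving gives a_0 = -76/35, a_1 = 0, a_2 = -9/7, so
  g(x) = -9*x^2/7 - 76/35.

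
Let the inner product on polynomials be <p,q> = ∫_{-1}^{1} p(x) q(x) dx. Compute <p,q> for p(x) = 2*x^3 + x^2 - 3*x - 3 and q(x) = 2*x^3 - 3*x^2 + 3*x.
<p,q> = -2/35

Expand the product: p(x)·q(x) = 4*x^6 - 4*x^5 - 3*x^4 + 6*x^3 - 9*x.
∫_{-1}^{1} of each monomial x^k gives [2/(k+1) if k even, 0 if k odd]. Integrating term-by-term (or equivalently evaluating the antiderivative F(x) = 4*x^7/7 - 2*x^6/3 - 3*x^5/5 + 3*x^4/2 - 9*x^2/2 at the endpoints):
  F(1) − F(−1) = -388/105 − (-382/105) = -2/35.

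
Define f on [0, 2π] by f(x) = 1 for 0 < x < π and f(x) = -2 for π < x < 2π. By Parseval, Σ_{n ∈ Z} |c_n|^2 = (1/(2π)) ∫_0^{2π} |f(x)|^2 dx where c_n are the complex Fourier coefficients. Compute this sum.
Σ |c_n|^2 = 5/2

Parseval equates the L^2 energy of f (normalised by 1/(2π)) with the ℓ^2 sum of its Fourier coefficients: (1/(2π)) ∫_0^{2π} |f|^2 = Σ |c_n|^2.
Compute the left side: (1/(2π)) [∫_0^π 1^2 dx + ∫_π^{2π} (-2)^2 dx] = (1/(2π)) · (1π + 4π) = (1 + 4)/2 = 5/2.
So Σ_{n ∈ Z} |c_n|^2 = 5/2.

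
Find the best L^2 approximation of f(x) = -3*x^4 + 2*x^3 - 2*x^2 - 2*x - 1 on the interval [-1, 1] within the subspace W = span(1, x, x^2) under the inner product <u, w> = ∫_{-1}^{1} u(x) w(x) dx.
g(x) = -32*x^2/7 - 4*x/5 - 26/35

The best approximation g ∈ W is the orthogonal projection of f onto W. Writing g = a_0 + a_1 x + a_2 x^2, the coefficients solve the normal equations G · a = b where
  G_{ij} = <φ_i, φ_j> and b_i = <f, φ_i>, with φ_0 = 1, φ_1 = x, φ_2 = x^2.
G =
  [2, 0, 2/3]
  [0, 2/3, 0]
  [2/3, 0, 2/5],
b = (-68/15, -8/15, -244/105).
Solving gives a_0 = -26/35, a_1 = -4/5, a_2 = -32/7, so
  g(x) = -32*x^2/7 - 4*x/5 - 26/35.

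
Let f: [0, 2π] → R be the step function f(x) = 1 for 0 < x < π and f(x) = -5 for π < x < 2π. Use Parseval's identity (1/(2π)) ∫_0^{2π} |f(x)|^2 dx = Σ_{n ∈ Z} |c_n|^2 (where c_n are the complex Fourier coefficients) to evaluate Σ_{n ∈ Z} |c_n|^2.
Σ |c_n|^2 = 13

Parseval equates the L^2 energy of f (normalised by 1/(2π)) with the ℓ^2 sum of its Fourier coefficients: (1/(2π)) ∫_0^{2π} |f|^2 = Σ |c_n|^2.
Compute the left side: (1/(2π)) [∫_0^π 1^2 dx + ∫_π^{2π} (-5)^2 dx] = (1/(2π)) · (1π + 25π) = (1 + 25)/2 = 13.
So Σ_{n ∈ Z} |c_n|^2 = 13.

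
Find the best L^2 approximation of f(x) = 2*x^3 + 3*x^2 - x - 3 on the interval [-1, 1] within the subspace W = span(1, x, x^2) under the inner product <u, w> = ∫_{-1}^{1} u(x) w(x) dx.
g(x) = 3*x^2 + x/5 - 3

The best approximation g ∈ W is the orthogonal projection of f onto W. Writing g = a_0 + a_1 x + a_2 x^2, the coefficients solve the normal equations G · a = b where
  G_{ij} = <φ_i, φ_j> and b_i = <f, φ_i>, with φ_0 = 1, φ_1 = x, φ_2 = x^2.
G =
  [2, 0, 2/3]
  [0, 2/3, 0]
  [2/3, 0, 2/5],
b = (-4, 2/15, -4/5).
Solving gives a_0 = -3, a_1 = 1/5, a_2 = 3, so
  g(x) = 3*x^2 + x/5 - 3.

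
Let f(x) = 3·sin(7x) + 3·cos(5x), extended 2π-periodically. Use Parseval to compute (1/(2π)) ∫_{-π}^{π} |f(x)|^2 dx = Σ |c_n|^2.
Σ |c_n|^2 = 9

Expand |f|^2 and use orthogonality of {sin(nx), cos(mx)} on [-π, π]:
  ∫_{-π}^{π} sin(nx)^2 dx = π, ∫ cos(mx)^2 dx = π, and cross terms integrate to 0.
So ∫_{-π}^{π} f(x)^2 dx = 3^2 · π + 3^2 · π = (9 + 9)π.
Divide by 2π: (9 + 9)/2 = 9.
By Parseval, this equals Σ |c_n|^2.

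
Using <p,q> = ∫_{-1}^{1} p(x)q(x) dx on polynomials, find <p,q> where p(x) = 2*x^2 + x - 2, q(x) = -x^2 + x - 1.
<p,q> = 58/15

Expand the product: p(x)·q(x) = -2*x^4 + x^3 + x^2 - 3*x + 2.
∫_{-1}^{1} of each monomial x^k gives [2/(k+1) if k even, 0 if k odd]. Integrating term-by-term (or equivalently evaluating the antiderivative F(x) = -2*x^5/5 + x^4/4 + x^3/3 - 3*x^2/2 + 2*x at the endpoints):
  F(1) − F(−1) = 41/60 − (-191/60) = 58/15.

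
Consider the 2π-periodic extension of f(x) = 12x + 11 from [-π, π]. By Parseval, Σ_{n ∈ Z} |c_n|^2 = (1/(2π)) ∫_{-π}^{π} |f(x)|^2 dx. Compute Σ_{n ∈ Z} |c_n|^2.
Σ |c_n|^2 = 48π^2 + 121

Expand and integrate term by term over [-π, π]:
  ∫ (12x)^2 dx = 144·(2π^3/3); ∫ 2·12·(11)·x dx = 0 (odd integrand); ∫ 11^2 dx = 121·2π.
So (1/(2π)) ∫_{-π}^{π} (12x + 11)^2 dx = 144π^2/3 + 121 = 48π^2 + 121.
Parseval ⇒ Σ |c_n|^2 = 48π^2 + 121.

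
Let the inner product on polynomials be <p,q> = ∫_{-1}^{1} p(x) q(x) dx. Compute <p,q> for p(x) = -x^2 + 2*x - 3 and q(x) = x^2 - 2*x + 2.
<p,q> = -92/5

Expand the product: p(x)·q(x) = -x^4 + 4*x^3 - 9*x^2 + 10*x - 6.
∫_{-1}^{1} of each monomial x^k gives [2/(k+1) if k even, 0 if k odd]. Integrating term-by-term (or equivalently evaluating the antiderivative F(x) = -x^5/5 + x^4 - 3*x^3 + 5*x^2 - 6*x at the endpoints):
  F(1) − F(−1) = -16/5 − (76/5) = -92/5.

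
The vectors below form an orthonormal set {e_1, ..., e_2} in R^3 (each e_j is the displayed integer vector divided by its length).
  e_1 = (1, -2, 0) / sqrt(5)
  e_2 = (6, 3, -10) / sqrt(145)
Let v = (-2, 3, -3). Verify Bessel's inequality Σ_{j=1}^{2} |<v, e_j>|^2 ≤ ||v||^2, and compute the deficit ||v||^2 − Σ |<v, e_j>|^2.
Σ |<v, e_j>|^2 = 517/29; ||v||^2 = 22; deficit = 121/29

Write each e_j = u_j / sqrt(<u_j, u_j>) where u_j is the displayed integer vector. Then <v, e_j> = <v, u_j> / sqrt(<u_j, u_j>), so |<v, e_j>|^2 = <v, u_j>^2 / <u_j, u_j>.
Coefficients: <v, e_1> = -8/sqrt(5), <v, e_2> = 27/sqrt(145).
Square and sum: Σ |<v, e_j>|^2 = 517/29.
Compute ||v||^2 = v·v = 22.
Deficit = 22 − 517/29 = 121/29 ≥ 0, confirming Bessel's inequality. (The deficit equals ||v − Σ <v,e_j> e_j||^2, the squared distance from v to span{e_j}.)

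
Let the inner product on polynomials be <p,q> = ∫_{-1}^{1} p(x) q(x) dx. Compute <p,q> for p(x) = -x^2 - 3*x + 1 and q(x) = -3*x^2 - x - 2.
<p,q> = -22/15

Expand the product: p(x)·q(x) = 3*x^4 + 10*x^3 + 2*x^2 + 5*x - 2.
∫_{-1}^{1} of each monomial x^k gives [2/(k+1) if k even, 0 if k odd]. Integrating term-by-term (or equivalently evaluating the antiderivative F(x) = 3*x^5/5 + 5*x^4/2 + 2*x^3/3 + 5*x^2/2 - 2*x at the endpoints):
  F(1) − F(−1) = 64/15 − (86/15) = -22/15.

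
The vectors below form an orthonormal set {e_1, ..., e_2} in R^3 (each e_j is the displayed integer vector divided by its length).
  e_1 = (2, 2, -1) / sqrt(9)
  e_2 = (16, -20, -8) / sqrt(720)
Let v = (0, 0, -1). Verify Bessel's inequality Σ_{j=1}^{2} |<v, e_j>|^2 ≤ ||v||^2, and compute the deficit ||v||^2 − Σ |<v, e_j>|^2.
Σ |<v, e_j>|^2 = 1/5; ||v||^2 = 1; deficit = 4/5

Write each e_j = u_j / sqrt(<u_j, u_j>) where u_j is the displayed integer vector. Then <v, e_j> = <v, u_j> / sqrt(<u_j, u_j>), so |<v, e_j>|^2 = <v, u_j>^2 / <u_j, u_j>.
Coefficients: <v, e_1> = 1/sqrt(9), <v, e_2> = 8/sqrt(720).
Square and sum: Σ |<v, e_j>|^2 = 1/5.
Compute ||v||^2 = v·v = 1.
Deficit = 1 − 1/5 = 4/5 ≥ 0, confirming Bessel's inequality. (The deficit equals ||v − Σ <v,e_j> e_j||^2, the squared distance from v to span{e_j}.)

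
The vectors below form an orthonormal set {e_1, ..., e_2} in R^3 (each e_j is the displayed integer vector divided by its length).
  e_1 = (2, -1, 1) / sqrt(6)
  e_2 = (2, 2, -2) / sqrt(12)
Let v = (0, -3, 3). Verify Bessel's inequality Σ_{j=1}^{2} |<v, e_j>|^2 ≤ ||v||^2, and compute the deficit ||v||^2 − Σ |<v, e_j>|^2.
Σ |<v, e_j>|^2 = 18; ||v||^2 = 18; deficit = 0

Write each e_j = u_j / sqrt(<u_j, u_j>) where u_j is the displayed integer vector. Then <v, e_j> = <v, u_j> / sqrt(<u_j, u_j>), so |<v, e_j>|^2 = <v, u_j>^2 / <u_j, u_j>.
Coefficients: <v, e_1> = 6/sqrt(6), <v, e_2> = -12/sqrt(12).
Square and sum: Σ |<v, e_j>|^2 = 18.
Compute ||v||^2 = v·v = 18.
Deficit = 18 − 18 = 0 ≥ 0, confirming Bessel's inequality. (The deficit equals ||v − Σ <v,e_j> e_j||^2, the squared distance from v to span{e_j}.)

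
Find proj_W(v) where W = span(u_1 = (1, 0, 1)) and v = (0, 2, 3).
proj_W(v) = (3/2, 0, 3/2)

Set up U = [u_1 | ... | u_1] ∈ R^(3×1). The projector onto W = col(U) is P = U (U^T U)^(-1) U^T.
Compute U^T U =
  [2],
and U^T v = (3).
Solve U^T U · c = U^T v for the coefficients: c = (3/2). The projection is proj_W(v) = U c.
Check: (v - proj_W(v)) · u_1 = 0  (should be 0).
Result: proj_W(v) = (3/2, 0, 3/2).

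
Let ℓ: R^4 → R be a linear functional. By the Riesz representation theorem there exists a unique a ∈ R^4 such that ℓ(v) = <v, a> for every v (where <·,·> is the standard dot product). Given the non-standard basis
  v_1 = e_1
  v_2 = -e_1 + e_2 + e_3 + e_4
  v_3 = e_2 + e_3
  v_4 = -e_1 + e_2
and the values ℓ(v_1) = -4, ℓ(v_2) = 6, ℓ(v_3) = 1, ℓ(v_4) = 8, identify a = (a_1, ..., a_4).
a = (-4, 4, -3, 1)

Write a = (a_1, ..., a_4) in the standard basis. For each basis vector v_i, ℓ(v_i) = <v_i, a> is a linear equation in the a_j's. Collect the n equations into a matrix system V a = ℓ, where row i of V is v_i (expressed in the standard basis). Since V is invertible (lower-triangular with 1s on the diagonal, up to permutation), solve by back-substitution:
  V =
[[1, 0, 0, 0],
 [-1, 1, 1, 1],
 [0, 1, 1, 0],
 [-1, 1, 0, 0]]
  V a = (-4, 6, 1, 8)
Solving gives a = (-4, 4, -3, 1).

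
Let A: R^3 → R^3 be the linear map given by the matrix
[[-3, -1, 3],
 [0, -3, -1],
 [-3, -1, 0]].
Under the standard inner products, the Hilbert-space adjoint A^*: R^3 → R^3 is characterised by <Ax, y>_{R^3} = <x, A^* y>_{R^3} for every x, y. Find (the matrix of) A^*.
A^* = A^T =
[[-3, 0, -3],
 [-1, -3, -1],
 [3, -1, 0]]

For real matrices with standard dot products, the defining identity <Ax, y> = <x, A^* y> gives (Ax)^T y = x^T (A^*) y, i.e. x^T A^T y = x^T (A^*) y. Since this holds for all x, y, we must have A^* = A^T. Therefore
A^* =
[[-3, 0, -3],
 [-1, -3, -1],
 [3, -1, 0]].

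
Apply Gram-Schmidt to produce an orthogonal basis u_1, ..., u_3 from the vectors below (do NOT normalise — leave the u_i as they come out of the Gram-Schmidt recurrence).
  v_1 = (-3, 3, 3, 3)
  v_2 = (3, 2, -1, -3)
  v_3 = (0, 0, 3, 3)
Orthogonal basis:
  u_1 = (-3, 3, 3, 3)
  u_2 = (7/4, 13/4, 1/4, -7/4)
  u_3 = (132/67, -42/67, 105/67, 69/67)

Apply the Gram-Schmidt recurrence
  u_1 = v_1
  u_i = v_i − Σ_{j<i} ((v_i · u_j) / (u_j · u_j)) · u_j.

Step by step this gives:
  u_1 = (-3, 3, 3, 3)
  u_2 = (7/4, 13/4, 1/4, -7/4)
  u_3 = (132/67, -42/67, 105/67, 69/67)

Orthogonality check:
  u_2 · u_1 = 0 (should be 0)
  u_3 · u_1 = 0 (should be 0)
  u_3 · u_2 = 0 (should be 0)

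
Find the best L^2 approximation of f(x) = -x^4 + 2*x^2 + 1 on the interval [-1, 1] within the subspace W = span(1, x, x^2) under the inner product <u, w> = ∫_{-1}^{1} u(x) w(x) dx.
g(x) = 8*x^2/7 + 38/35

The best approximation g ∈ W is the orthogonal projection of f onto W. Writing g = a_0 + a_1 x + a_2 x^2, the coefficients solve the normal equations G · a = b where
  G_{ij} = <φ_i, φ_j> and b_i = <f, φ_i>, with φ_0 = 1, φ_1 = x, φ_2 = x^2.
G =
  [2, 0, 2/3]
  [0, 2/3, 0]
  [2/3, 0, 2/5],
b = (44/15, 0, 124/105).
Solving gives a_0 = 38/35, a_1 = 0, a_2 = 8/7, so
  g(x) = 8*x^2/7 + 38/35.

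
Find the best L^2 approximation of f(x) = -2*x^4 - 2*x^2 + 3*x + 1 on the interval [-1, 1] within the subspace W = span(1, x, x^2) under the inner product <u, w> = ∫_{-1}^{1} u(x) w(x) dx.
g(x) = -26*x^2/7 + 3*x + 41/35

The best approximation g ∈ W is the orthogonal projection of f onto W. Writing g = a_0 + a_1 x + a_2 x^2, the coefficients solve the normal equations G · a = b where
  G_{ij} = <φ_i, φ_j> and b_i = <f, φ_i>, with φ_0 = 1, φ_1 = x, φ_2 = x^2.
G =
  [2, 0, 2/3]
  [0, 2/3, 0]
  [2/3, 0, 2/5],
b = (-2/15, 2, -74/105).
Solving gives a_0 = 41/35, a_1 = 3, a_2 = -26/7, so
  g(x) = -26*x^2/7 + 3*x + 41/35.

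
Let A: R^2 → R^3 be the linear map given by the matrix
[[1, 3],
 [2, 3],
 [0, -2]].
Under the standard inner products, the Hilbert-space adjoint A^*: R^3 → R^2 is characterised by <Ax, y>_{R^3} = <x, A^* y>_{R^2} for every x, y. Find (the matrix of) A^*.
A^* = A^T =
[[1, 2, 0],
 [3, 3, -2]]

For real matrices with standard dot products, the defining identity <Ax, y> = <x, A^* y> gives (Ax)^T y = x^T (A^*) y, i.e. x^T A^T y = x^T (A^*) y. Since this holds for all x, y, we must have A^* = A^T. Therefore
A^* =
[[1, 2, 0],
 [3, 3, -2]].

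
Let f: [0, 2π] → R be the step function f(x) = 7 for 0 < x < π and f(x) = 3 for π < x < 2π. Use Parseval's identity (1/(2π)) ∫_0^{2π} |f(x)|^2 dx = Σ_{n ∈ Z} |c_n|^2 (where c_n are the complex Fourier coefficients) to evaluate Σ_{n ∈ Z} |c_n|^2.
Σ |c_n|^2 = 29

Parseval equates the L^2 energy of f (normalised by 1/(2π)) with the ℓ^2 sum of its Fourier coefficients: (1/(2π)) ∫_0^{2π} |f|^2 = Σ |c_n|^2.
Compute the left side: (1/(2π)) [∫_0^π 7^2 dx + ∫_π^{2π} 3^2 dx] = (1/(2π)) · (49π + 9π) = (49 + 9)/2 = 29.
So Σ_{n ∈ Z} |c_n|^2 = 29.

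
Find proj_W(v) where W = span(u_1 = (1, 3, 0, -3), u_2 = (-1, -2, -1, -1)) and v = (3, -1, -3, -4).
proj_W(v) = (-6/13, 0, -18/13, -54/13)

Set up U = [u_1 | ... | u_2] ∈ R^(4×2). The projector onto W = col(U) is P = U (U^T U)^(-1) U^T.
Compute U^T U =
  [19, -4]
  [-4, 7],
and U^T v = (12, 6).
Solve U^T U · c = U^T v for the coefficients: c = (12/13, 18/13). The projection is proj_W(v) = U c.
Check: (v - proj_W(v)) · u_1 = 0  (should be 0).
Check: (v - proj_W(v)) · u_2 = 0  (should be 0).
Result: proj_W(v) = (-6/13, 0, -18/13, -54/13).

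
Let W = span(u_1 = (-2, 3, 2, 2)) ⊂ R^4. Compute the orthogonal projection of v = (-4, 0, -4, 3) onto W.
proj_W(v) = (-4/7, 6/7, 4/7, 4/7)

Set up U = [u_1 | ... | u_1] ∈ R^(4×1). The projector onto W = col(U) is P = U (U^T U)^(-1) U^T.
Compute U^T U =
  [21],
and U^T v = (6).
Solve U^T U · c = U^T v for the coefficients: c = (2/7). The projection is proj_W(v) = U c.
Check: (v - proj_W(v)) · u_1 = 0  (should be 0).
Result: proj_W(v) = (-4/7, 6/7, 4/7, 4/7).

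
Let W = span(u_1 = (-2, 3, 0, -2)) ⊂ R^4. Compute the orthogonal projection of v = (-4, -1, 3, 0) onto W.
proj_W(v) = (-10/17, 15/17, 0, -10/17)

Set up U = [u_1 | ... | u_1] ∈ R^(4×1). The projector onto W = col(U) is P = U (U^T U)^(-1) U^T.
Compute U^T U =
  [17],
and U^T v = (5).
Solve U^T U · c = U^T v for the coefficients: c = (5/17). The projection is proj_W(v) = U c.
Check: (v - proj_W(v)) · u_1 = 0  (should be 0).
Result: proj_W(v) = (-10/17, 15/17, 0, -10/17).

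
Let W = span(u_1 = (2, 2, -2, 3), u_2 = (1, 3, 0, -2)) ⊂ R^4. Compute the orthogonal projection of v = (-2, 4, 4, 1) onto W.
proj_W(v) = (11/29, 45/29, 6/29, -43/29)

Set up U = [u_1 | ... | u_2] ∈ R^(4×2). The projector onto W = col(U) is P = U (U^T U)^(-1) U^T.
Compute U^T U =
  [21, 2]
  [2, 14],
and U^T v = (-1, 8).
Solve U^T U · c = U^T v for the coefficients: c = (-3/29, 17/29). The projection is proj_W(v) = U c.
Check: (v - proj_W(v)) · u_1 = 0  (should be 0).
Check: (v - proj_W(v)) · u_2 = 0  (should be 0).
Result: proj_W(v) = (11/29, 45/29, 6/29, -43/29).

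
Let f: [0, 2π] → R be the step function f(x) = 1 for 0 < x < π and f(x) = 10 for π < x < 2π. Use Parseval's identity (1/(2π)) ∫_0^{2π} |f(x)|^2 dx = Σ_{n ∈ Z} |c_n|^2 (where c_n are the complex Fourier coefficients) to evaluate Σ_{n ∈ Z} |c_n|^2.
Σ |c_n|^2 = 101/2

Parseval equates the L^2 energy of f (normalised by 1/(2π)) with the ℓ^2 sum of its Fourier coefficients: (1/(2π)) ∫_0^{2π} |f|^2 = Σ |c_n|^2.
Compute the left side: (1/(2π)) [∫_0^π 1^2 dx + ∫_π^{2π} 10^2 dx] = (1/(2π)) · (1π + 100π) = (1 + 100)/2 = 101/2.
So Σ_{n ∈ Z} |c_n|^2 = 101/2.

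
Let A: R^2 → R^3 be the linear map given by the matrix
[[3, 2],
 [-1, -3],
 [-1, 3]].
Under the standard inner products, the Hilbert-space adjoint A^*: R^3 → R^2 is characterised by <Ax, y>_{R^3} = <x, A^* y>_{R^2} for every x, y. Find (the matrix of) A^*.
A^* = A^T =
[[3, -1, -1],
 [2, -3, 3]]

For real matrices with standard dot products, the defining identity <Ax, y> = <x, A^* y> gives (Ax)^T y = x^T (A^*) y, i.e. x^T A^T y = x^T (A^*) y. Since this holds for all x, y, we must have A^* = A^T. Therefore
A^* =
[[3, -1, -1],
 [2, -3, 3]].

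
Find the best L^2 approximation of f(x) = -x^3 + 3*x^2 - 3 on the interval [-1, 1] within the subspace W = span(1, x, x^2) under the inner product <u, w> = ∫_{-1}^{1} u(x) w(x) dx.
g(x) = 3*x^2 - 3*x/5 - 3

The best approximation g ∈ W is the orthogonal projection of f onto W. Writing g = a_0 + a_1 x + a_2 x^2, the coefficients solve the normal equations G · a = b where
  G_{ij} = <φ_i, φ_j> and b_i = <f, φ_i>, with φ_0 = 1, φ_1 = x, φ_2 = x^2.
G =
  [2, 0, 2/3]
  [0, 2/3, 0]
  [2/3, 0, 2/5],
b = (-4, -2/5, -4/5).
Solving gives a_0 = -3, a_1 = -3/5, a_2 = 3, so
  g(x) = 3*x^2 - 3*x/5 - 3.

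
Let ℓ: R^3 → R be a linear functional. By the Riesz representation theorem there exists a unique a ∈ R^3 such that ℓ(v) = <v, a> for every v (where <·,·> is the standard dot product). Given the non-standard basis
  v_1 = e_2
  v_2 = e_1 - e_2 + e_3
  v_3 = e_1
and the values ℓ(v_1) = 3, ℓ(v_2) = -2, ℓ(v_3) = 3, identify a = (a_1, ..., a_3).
a = (3, 3, -2)

Write a = (a_1, ..., a_3) in the standard basis. For each basis vector v_i, ℓ(v_i) = <v_i, a> is a linear equation in the a_j's. Collect the n equations into a matrix system V a = ℓ, where row i of V is v_i (expressed in the standard basis). Since V is invertible (lower-triangular with 1s on the diagonal, up to permutation), solve by back-substitution:
  V =
[[0, 1, 0],
 [1, -1, 1],
 [1, 0, 0]]
  V a = (3, -2, 3)
Solving gives a = (3, 3, -2).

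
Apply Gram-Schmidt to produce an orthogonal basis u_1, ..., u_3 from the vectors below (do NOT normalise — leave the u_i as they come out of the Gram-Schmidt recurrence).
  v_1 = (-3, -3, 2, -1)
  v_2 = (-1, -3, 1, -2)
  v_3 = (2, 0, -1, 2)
Orthogonal basis:
  u_1 = (-3, -3, 2, -1)
  u_2 = (25/23, -21/23, -9/23, -30/23)
  u_3 = (63/89, -117/89, -12/89, 138/89)

Apply the Gram-Schmidt recurrence
  u_1 = v_1
  u_i = v_i − Σ_{j<i} ((v_i · u_j) / (u_j · u_j)) · u_j.

Step by step this gives:
  u_1 = (-3, -3, 2, -1)
  u_2 = (25/23, -21/23, -9/23, -30/23)
  u_3 = (63/89, -117/89, -12/89, 138/89)

Orthogonality check:
  u_2 · u_1 = 0 (should be 0)
  u_3 · u_1 = 0 (should be 0)
  u_3 · u_2 = 0 (should be 0)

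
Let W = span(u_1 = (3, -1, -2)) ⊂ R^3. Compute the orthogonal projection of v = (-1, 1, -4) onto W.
proj_W(v) = (6/7, -2/7, -4/7)

Set up U = [u_1 | ... | u_1] ∈ R^(3×1). The projector onto W = col(U) is P = U (U^T U)^(-1) U^T.
Compute U^T U =
  [14],
and U^T v = (4).
Solve U^T U · c = U^T v for the coefficients: c = (2/7). The projection is proj_W(v) = U c.
Check: (v - proj_W(v)) · u_1 = 0  (should be 0).
Result: proj_W(v) = (6/7, -2/7, -4/7).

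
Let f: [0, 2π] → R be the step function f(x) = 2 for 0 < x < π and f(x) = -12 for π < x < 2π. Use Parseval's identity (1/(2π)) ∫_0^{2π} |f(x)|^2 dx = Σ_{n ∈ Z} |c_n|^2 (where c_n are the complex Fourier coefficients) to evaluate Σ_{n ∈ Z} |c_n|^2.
Σ |c_n|^2 = 74

Parseval equates the L^2 energy of f (normalised by 1/(2π)) with the ℓ^2 sum of its Fourier coefficients: (1/(2π)) ∫_0^{2π} |f|^2 = Σ |c_n|^2.
Compute the left side: (1/(2π)) [∫_0^π 2^2 dx + ∫_π^{2π} (-12)^2 dx] = (1/(2π)) · (4π + 144π) = (4 + 144)/2 = 74.
So Σ_{n ∈ Z} |c_n|^2 = 74.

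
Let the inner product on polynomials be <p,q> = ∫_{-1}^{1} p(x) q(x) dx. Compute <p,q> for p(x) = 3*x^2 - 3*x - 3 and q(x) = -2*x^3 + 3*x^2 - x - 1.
<p,q> = 6

Expand the product: p(x)·q(x) = -6*x^5 + 15*x^4 - 6*x^3 - 9*x^2 + 6*x + 3.
∫_{-1}^{1} of each monomial x^k gives [2/(k+1) if k even, 0 if k odd]. Integrating term-by-term (or equivalently evaluating the antiderivative F(x) = -x^6 + 3*x^5 - 3*x^4/2 - 3*x^3 + 3*x^2 + 3*x at the endpoints):
  F(1) − F(−1) = 7/2 − (-5/2) = 6.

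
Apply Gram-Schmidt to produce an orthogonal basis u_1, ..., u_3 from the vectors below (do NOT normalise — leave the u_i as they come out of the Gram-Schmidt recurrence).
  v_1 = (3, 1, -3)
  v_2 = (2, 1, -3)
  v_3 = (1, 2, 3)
Orthogonal basis:
  u_1 = (3, 1, -3)
  u_2 = (-10/19, 3/19, -9/19)
  u_3 = (0, 27/10, 9/10)

Apply the Gram-Schmidt recurrence
  u_1 = v_1
  u_i = v_i − Σ_{j<i} ((v_i · u_j) / (u_j · u_j)) · u_j.

Step by step this gives:
  u_1 = (3, 1, -3)
  u_2 = (-10/19, 3/19, -9/19)
  u_3 = (0, 27/10, 9/10)

Orthogonality check:
  u_2 · u_1 = 0 (should be 0)
  u_3 · u_1 = 0 (should be 0)
  u_3 · u_2 = 0 (should be 0)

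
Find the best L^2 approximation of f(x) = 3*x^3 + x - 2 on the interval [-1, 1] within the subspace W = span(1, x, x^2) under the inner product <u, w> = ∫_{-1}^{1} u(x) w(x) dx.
g(x) = 14*x/5 - 2

The best approximation g ∈ W is the orthogonal projection of f onto W. Writing g = a_0 + a_1 x + a_2 x^2, the coefficients solve the normal equations G · a = b where
  G_{ij} = <φ_i, φ_j> and b_i = <f, φ_i>, with φ_0 = 1, φ_1 = x, φ_2 = x^2.
G =
  [2, 0, 2/3]
  [0, 2/3, 0]
  [2/3, 0, 2/5],
b = (-4, 28/15, -4/3).
Solving gives a_0 = -2, a_1 = 14/5, a_2 = 0, so
  g(x) = 14*x/5 - 2.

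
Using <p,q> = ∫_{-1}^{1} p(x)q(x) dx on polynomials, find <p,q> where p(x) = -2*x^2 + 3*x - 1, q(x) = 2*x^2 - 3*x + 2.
<p,q> = -78/5

Expand the product: p(x)·q(x) = -4*x^4 + 12*x^3 - 15*x^2 + 9*x - 2.
∫_{-1}^{1} of each monomial x^k gives [2/(k+1) if k even, 0 if k odd]. Integrating term-by-term (or equivalently evaluating the antiderivative F(x) = -4*x^5/5 + 3*x^4 - 5*x^3 + 9*x^2/2 - 2*x at the endpoints):
  F(1) − F(−1) = -3/10 − (153/10) = -78/5.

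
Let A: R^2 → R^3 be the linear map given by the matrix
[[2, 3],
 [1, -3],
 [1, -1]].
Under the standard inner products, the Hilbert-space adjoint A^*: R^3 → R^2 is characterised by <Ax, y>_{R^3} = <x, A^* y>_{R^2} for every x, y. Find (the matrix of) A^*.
A^* = A^T =
[[2, 1, 1],
 [3, -3, -1]]

For real matrices with standard dot products, the defining identity <Ax, y> = <x, A^* y> gives (Ax)^T y = x^T (A^*) y, i.e. x^T A^T y = x^T (A^*) y. Since this holds for all x, y, we must have A^* = A^T. Therefore
A^* =
[[2, 1, 1],
 [3, -3, -1]].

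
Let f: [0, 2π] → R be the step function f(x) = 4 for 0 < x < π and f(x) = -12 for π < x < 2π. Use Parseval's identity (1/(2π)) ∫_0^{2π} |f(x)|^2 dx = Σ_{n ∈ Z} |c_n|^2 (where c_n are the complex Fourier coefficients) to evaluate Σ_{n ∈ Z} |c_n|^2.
Σ |c_n|^2 = 80

Parseval equates the L^2 energy of f (normalised by 1/(2π)) with the ℓ^2 sum of its Fourier coefficients: (1/(2π)) ∫_0^{2π} |f|^2 = Σ |c_n|^2.
Compute the left side: (1/(2π)) [∫_0^π 4^2 dx + ∫_π^{2π} (-12)^2 dx] = (1/(2π)) · (16π + 144π) = (16 + 144)/2 = 80.
So Σ_{n ∈ Z} |c_n|^2 = 80.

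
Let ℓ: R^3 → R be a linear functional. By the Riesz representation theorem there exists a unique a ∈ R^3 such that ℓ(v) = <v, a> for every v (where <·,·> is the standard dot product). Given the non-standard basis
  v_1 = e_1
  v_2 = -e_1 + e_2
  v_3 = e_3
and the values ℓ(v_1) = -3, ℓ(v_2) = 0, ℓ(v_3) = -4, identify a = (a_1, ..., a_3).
a = (-3, -3, -4)

Write a = (a_1, ..., a_3) in the standard basis. For each basis vector v_i, ℓ(v_i) = <v_i, a> is a linear equation in the a_j's. Collect the n equations into a matrix system V a = ℓ, where row i of V is v_i (expressed in the standard basis). Since V is invertible (lower-triangular with 1s on the diagonal, up to permutation), solve by back-substitution:
  V =
[[1, 0, 0],
 [-1, 1, 0],
 [0, 0, 1]]
  V a = (-3, 0, -4)
Solving gives a = (-3, -3, -4).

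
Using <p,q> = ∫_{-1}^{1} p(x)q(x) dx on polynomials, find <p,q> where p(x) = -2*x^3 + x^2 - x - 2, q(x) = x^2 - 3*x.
<p,q> = 52/15

Expand the product: p(x)·q(x) = -2*x^5 + 7*x^4 - 4*x^3 + x^2 + 6*x.
∫_{-1}^{1} of each monomial x^k gives [2/(k+1) if k even, 0 if k odd]. Integrating term-by-term (or equivalently evaluating the antiderivative F(x) = -x^6/3 + 7*x^5/5 - x^4 + x^3/3 + 3*x^2 at the endpoints):
  F(1) − F(−1) = 17/5 − (-1/15) = 52/15.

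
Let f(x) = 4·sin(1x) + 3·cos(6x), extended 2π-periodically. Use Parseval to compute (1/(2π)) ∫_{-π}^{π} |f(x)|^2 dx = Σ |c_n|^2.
Σ |c_n|^2 = 25/2

Expand |f|^2 and use orthogonality of {sin(nx), cos(mx)} on [-π, π]:
  ∫_{-π}^{π} sin(nx)^2 dx = π, ∫ cos(mx)^2 dx = π, and cross terms integrate to 0.
So ∫_{-π}^{π} f(x)^2 dx = 4^2 · π + 3^2 · π = (16 + 9)π.
Divide by 2π: (16 + 9)/2 = 25/2.
By Parseval, this equals Σ |c_n|^2.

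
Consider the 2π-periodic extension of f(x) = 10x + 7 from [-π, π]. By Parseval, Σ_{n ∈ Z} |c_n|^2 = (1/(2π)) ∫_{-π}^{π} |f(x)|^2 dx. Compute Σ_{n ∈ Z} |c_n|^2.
Σ |c_n|^2 = 100π^2/3 + 49

Expand and integrate term by term over [-π, π]:
  ∫ (10x)^2 dx = 100·(2π^3/3); ∫ 2·10·(7)·x dx = 0 (odd integrand); ∫ 7^2 dx = 49·2π.
So (1/(2π)) ∫_{-π}^{π} (10x + 7)^2 dx = 100π^2/3 + 49 = 100π^2/3 + 49.
Parseval ⇒ Σ |c_n|^2 = 100π^2/3 + 49.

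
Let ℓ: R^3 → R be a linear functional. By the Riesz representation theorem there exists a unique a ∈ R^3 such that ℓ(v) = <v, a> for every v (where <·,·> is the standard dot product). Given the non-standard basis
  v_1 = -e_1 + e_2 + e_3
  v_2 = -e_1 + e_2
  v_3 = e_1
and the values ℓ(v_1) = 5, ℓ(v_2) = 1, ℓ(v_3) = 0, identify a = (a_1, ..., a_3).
a = (0, 1, 4)

Write a = (a_1, ..., a_3) in the standard basis. For each basis vector v_i, ℓ(v_i) = <v_i, a> is a linear equation in the a_j's. Collect the n equations into a matrix system V a = ℓ, where row i of V is v_i (expressed in the standard basis). Since V is invertible (lower-triangular with 1s on the diagonal, up to permutation), solve by back-substitution:
  V =
[[-1, 1, 1],
 [-1, 1, 0],
 [1, 0, 0]]
  V a = (5, 1, 0)
Solving gives a = (0, 1, 4).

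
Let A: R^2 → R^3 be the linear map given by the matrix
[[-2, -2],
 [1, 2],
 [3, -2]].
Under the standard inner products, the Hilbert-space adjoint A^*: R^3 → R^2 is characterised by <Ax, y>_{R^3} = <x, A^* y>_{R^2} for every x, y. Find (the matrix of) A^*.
A^* = A^T =
[[-2, 1, 3],
 [-2, 2, -2]]

For real matrices with standard dot products, the defining identity <Ax, y> = <x, A^* y> gives (Ax)^T y = x^T (A^*) y, i.e. x^T A^T y = x^T (A^*) y. Since this holds for all x, y, we must have A^* = A^T. Therefore
A^* =
[[-2, 1, 3],
 [-2, 2, -2]].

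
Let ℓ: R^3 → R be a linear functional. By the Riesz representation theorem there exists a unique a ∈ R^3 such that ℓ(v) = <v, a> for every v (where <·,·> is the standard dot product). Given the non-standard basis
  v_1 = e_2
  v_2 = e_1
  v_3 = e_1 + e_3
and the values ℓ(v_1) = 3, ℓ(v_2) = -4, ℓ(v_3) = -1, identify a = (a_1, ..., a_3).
a = (-4, 3, 3)

Write a = (a_1, ..., a_3) in the standard basis. For each basis vector v_i, ℓ(v_i) = <v_i, a> is a linear equation in the a_j's. Collect the n equations into a matrix system V a = ℓ, where row i of V is v_i (expressed in the standard basis). Since V is invertible (lower-triangular with 1s on the diagonal, up to permutation), solve by back-substitution:
  V =
[[0, 1, 0],
 [1, 0, 0],
 [1, 0, 1]]
  V a = (3, -4, -1)
Solving gives a = (-4, 3, 3).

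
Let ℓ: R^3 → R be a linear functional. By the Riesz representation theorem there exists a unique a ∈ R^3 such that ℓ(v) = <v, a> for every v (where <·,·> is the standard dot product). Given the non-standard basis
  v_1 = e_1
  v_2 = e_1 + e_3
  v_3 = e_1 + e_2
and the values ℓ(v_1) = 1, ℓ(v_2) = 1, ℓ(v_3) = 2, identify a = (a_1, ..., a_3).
a = (1, 1, 0)

Write a = (a_1, ..., a_3) in the standard basis. For each basis vector v_i, ℓ(v_i) = <v_i, a> is a linear equation in the a_j's. Collect the n equations into a matrix system V a = ℓ, where row i of V is v_i (expressed in the standard basis). Since V is invertible (lower-triangular with 1s on the diagonal, up to permutation), solve by back-substitution:
  V =
[[1, 0, 0],
 [1, 0, 1],
 [1, 1, 0]]
  V a = (1, 1, 2)
Solving gives a = (1, 1, 0).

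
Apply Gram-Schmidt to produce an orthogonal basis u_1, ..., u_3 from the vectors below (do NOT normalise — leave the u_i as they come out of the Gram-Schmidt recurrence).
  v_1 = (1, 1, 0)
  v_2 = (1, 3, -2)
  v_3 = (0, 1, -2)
Orthogonal basis:
  u_1 = (1, 1, 0)
  u_2 = (-1, 1, -2)
  u_3 = (1/3, -1/3, -1/3)

Apply the Gram-Schmidt recurrence
  u_1 = v_1
  u_i = v_i − Σ_{j<i} ((v_i · u_j) / (u_j · u_j)) · u_j.

Step by step this gives:
  u_1 = (1, 1, 0)
  u_2 = (-1, 1, -2)
  u_3 = (1/3, -1/3, -1/3)

Orthogonality check:
  u_2 · u_1 = 0 (should be 0)
  u_3 · u_1 = 0 (should be 0)
  u_3 · u_2 = 0 (should be 0)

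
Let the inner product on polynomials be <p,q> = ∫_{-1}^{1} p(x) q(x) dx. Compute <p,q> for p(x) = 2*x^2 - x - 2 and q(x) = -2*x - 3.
<p,q> = 28/3

Expand the product: p(x)·q(x) = -4*x^3 - 4*x^2 + 7*x + 6.
∫_{-1}^{1} of each monomial x^k gives [2/(k+1) if k even, 0 if k odd]. Integrating term-by-term (or equivalently evaluating the antiderivative F(x) = -x^4 - 4*x^3/3 + 7*x^2/2 + 6*x at the endpoints):
  F(1) − F(−1) = 43/6 − (-13/6) = 28/3.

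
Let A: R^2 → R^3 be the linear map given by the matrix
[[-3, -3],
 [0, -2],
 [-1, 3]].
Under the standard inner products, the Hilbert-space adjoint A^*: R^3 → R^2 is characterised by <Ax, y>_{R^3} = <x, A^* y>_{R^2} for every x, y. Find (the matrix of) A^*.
A^* = A^T =
[[-3, 0, -1],
 [-3, -2, 3]]

For real matrices with standard dot products, the defining identity <Ax, y> = <x, A^* y> gives (Ax)^T y = x^T (A^*) y, i.e. x^T A^T y = x^T (A^*) y. Since this holds for all x, y, we must have A^* = A^T. Therefore
A^* =
[[-3, 0, -1],
 [-3, -2, 3]].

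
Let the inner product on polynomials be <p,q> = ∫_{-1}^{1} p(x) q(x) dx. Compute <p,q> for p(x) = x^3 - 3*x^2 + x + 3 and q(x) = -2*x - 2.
<p,q> = -152/15

Expand the product: p(x)·q(x) = -2*x^4 + 4*x^3 + 4*x^2 - 8*x - 6.
∫_{-1}^{1} of each monomial x^k gives [2/(k+1) if k even, 0 if k odd]. Integrating term-by-term (or equivalently evaluating the antiderivative F(x) = -2*x^5/5 + x^4 + 4*x^3/3 - 4*x^2 - 6*x at the endpoints):
  F(1) − F(−1) = -121/15 − (31/15) = -152/15.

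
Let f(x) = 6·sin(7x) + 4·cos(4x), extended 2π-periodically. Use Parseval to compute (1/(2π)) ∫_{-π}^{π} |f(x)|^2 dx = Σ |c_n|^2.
Σ |c_n|^2 = 26

Expand |f|^2 and use orthogonality of {sin(nx), cos(mx)} on [-π, π]:
  ∫_{-π}^{π} sin(nx)^2 dx = π, ∫ cos(mx)^2 dx = π, and cross terms integrate to 0.
So ∫_{-π}^{π} f(x)^2 dx = 6^2 · π + 4^2 · π = (36 + 16)π.
Divide by 2π: (36 + 16)/2 = 26.
By Parseval, this equals Σ |c_n|^2.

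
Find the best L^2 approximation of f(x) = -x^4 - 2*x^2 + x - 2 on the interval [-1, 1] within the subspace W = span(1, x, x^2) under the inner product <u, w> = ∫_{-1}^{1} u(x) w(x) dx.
g(x) = -20*x^2/7 + x - 67/35

The best approximation g ∈ W is the orthogonal projection of f onto W. Writing g = a_0 + a_1 x + a_2 x^2, the coefficients solve the normal equations G · a = b where
  G_{ij} = <φ_i, φ_j> and b_i = <f, φ_i>, with φ_0 = 1, φ_1 = x, φ_2 = x^2.
G =
  [2, 0, 2/3]
  [0, 2/3, 0]
  [2/3, 0, 2/5],
b = (-86/15, 2/3, -254/105).
Solving gives a_0 = -67/35, a_1 = 1, a_2 = -20/7, so
  g(x) = -20*x^2/7 + x - 67/35.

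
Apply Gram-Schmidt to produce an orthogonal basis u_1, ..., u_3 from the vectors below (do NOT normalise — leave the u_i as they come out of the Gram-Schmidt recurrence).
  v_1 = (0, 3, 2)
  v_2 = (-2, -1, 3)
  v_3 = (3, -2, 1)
Orthogonal basis:
  u_1 = (0, 3, 2)
  u_2 = (-2, -22/13, 33/13)
  u_3 = (517/173, -188/173, 282/173)

Apply the Gram-Schmidt recurrence
  u_1 = v_1
  u_i = v_i − Σ_{j<i} ((v_i · u_j) / (u_j · u_j)) · u_j.

Step by step this gives:
  u_1 = (0, 3, 2)
  u_2 = (-2, -22/13, 33/13)
  u_3 = (517/173, -188/173, 282/173)

Orthogonality check:
  u_2 · u_1 = 0 (should be 0)
  u_3 · u_1 = 0 (should be 0)
  u_3 · u_2 = 0 (should be 0)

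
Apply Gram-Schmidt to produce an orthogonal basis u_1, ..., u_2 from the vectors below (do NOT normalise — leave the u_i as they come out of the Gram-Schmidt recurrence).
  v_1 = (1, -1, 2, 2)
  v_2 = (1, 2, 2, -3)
Orthogonal basis:
  u_1 = (1, -1, 2, 2)
  u_2 = (13/10, 17/10, 13/5, -12/5)

Apply the Gram-Schmidt recurrence
  u_1 = v_1
  u_i = v_i − Σ_{j<i} ((v_i · u_j) / (u_j · u_j)) · u_j.

Step by step this gives:
  u_1 = (1, -1, 2, 2)
  u_2 = (13/10, 17/10, 13/5, -12/5)

Orthogonality check:
  u_2 · u_1 = 0 (should be 0)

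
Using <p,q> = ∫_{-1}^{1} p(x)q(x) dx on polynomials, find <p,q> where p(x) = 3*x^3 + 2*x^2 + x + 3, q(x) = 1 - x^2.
<p,q> = 68/15

Expand the product: p(x)·q(x) = -3*x^5 - 2*x^4 + 2*x^3 - x^2 + x + 3.
∫_{-1}^{1} of each monomial x^k gives [2/(k+1) if k even, 0 if k odd]. Integrating term-by-term (or equivalently evaluating the antiderivative F(x) = -x^6/2 - 2*x^5/5 + x^4/2 - x^3/3 + x^2/2 + 3*x at the endpoints):
  F(1) − F(−1) = 83/30 − (-53/30) = 68/15.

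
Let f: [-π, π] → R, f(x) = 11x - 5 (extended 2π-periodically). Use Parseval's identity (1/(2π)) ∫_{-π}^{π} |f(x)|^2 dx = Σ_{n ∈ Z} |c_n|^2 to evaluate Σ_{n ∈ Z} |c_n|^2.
Σ |c_n|^2 = 121π^2/3 + 25

Expand and integrate term by term over [-π, π]:
  ∫ (11x)^2 dx = 121·(2π^3/3); ∫ 2·11·(-5)·x dx = 0 (odd integrand); ∫ (-5)^2 dx = 25·2π.
So (1/(2π)) ∫_{-π}^{π} (11x - 5)^2 dx = 121π^2/3 + 25 = 121π^2/3 + 25.
Parseval ⇒ Σ |c_n|^2 = 121π^2/3 + 25.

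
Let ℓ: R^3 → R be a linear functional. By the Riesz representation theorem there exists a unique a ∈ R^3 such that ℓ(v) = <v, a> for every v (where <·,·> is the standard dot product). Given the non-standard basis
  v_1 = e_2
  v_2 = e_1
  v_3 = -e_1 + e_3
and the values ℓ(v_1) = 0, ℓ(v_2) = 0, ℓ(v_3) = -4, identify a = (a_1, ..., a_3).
a = (0, 0, -4)

Write a = (a_1, ..., a_3) in the standard basis. For each basis vector v_i, ℓ(v_i) = <v_i, a> is a linear equation in the a_j's. Collect the n equations into a matrix system V a = ℓ, where row i of V is v_i (expressed in the standard basis). Since V is invertible (lower-triangular with 1s on the diagonal, up to permutation), solve by back-substitution:
  V =
[[0, 1, 0],
 [1, 0, 0],
 [-1, 0, 1]]
  V a = (0, 0, -4)
Solving gives a = (0, 0, -4).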